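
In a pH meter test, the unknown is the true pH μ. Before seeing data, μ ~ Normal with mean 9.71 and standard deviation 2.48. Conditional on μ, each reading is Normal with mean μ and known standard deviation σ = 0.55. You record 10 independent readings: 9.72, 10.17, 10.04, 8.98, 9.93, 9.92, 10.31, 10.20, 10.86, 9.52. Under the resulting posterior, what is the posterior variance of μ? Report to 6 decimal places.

For Normal data with known variance σ², a Normal(μ₀, σ₀²) prior on μ is conjugate. Posterior precision = 1/σ₀² + n/σ²; posterior mean is the precision-weighted average of μ₀ and x̄.
σ₀² = 2.48² = 6.1504, σ² = 0.55² = 0.3025; σ² + n·σ₀² = 0.3025 + 10·6.1504 = 61.8065.
Posterior precision = 1/σ₀² + n/σ² = 1/6.1504 + 10/0.3025 = (σ² + n·σ₀²)/(σ₀²σ²) = 61.8065/(6.1504·0.3025); posterior variance σₙ² = σ₀²σ²/(σ² + n·σ₀²) = 6.1504·0.3025/61.8065 = 0.030102.

0.030102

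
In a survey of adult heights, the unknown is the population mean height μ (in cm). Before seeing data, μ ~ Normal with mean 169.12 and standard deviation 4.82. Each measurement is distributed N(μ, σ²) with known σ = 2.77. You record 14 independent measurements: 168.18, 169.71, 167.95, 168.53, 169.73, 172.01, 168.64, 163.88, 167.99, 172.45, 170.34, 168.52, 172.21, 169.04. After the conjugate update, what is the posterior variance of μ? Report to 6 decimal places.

0.535433

For Normal data with known variance σ², a Normal(μ₀, σ₀²) prior on μ is conjugate. Posterior precision = 1/σ₀² + n/σ²; posterior mean is the precision-weighted average of μ₀ and x̄.
σ₀² = 4.82² = 23.2324, σ² = 2.77² = 7.6729; σ² + n·σ₀² = 7.6729 + 14·23.2324 = 332.9265.
Posterior precision = 1/σ₀² + n/σ² = 1/23.2324 + 14/7.6729 = (σ² + n·σ₀²)/(σ₀²σ²) = 332.9265/(23.2324·7.6729); posterior variance σₙ² = σ₀²σ²/(σ² + n·σ₀²) = 23.2324·7.6729/332.9265 = 0.535433.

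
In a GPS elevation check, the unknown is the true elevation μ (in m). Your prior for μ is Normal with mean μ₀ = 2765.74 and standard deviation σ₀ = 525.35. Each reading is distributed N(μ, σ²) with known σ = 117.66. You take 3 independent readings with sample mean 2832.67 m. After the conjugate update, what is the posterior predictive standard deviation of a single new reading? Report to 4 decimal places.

For Normal data with known variance σ², a Normal(μ₀, σ₀²) prior on μ is conjugate. Posterior precision = 1/σ₀² + n/σ²; posterior mean is the precision-weighted average of μ₀ and x̄.
σ₀² = 525.35² = 275992.6225, σ² = 117.66² = 13843.8756; σ² + n·σ₀² = 13843.8756 + 3·275992.6225 = 841821.7431.
Posterior precision = 1/σ₀² + n/σ² = 1/275992.6225 + 3/13843.8756 = (σ² + n·σ₀²)/(σ₀²σ²) = 841821.7431/(275992.6225·13843.8756); posterior variance σₙ² = σ₀²σ²/(σ² + n·σ₀²) = 275992.6225·13843.8756/841821.7431 = 4538.737047.
Predictive variance for one new observation = σₙ² + σ² = 275992.6225·13843.8756/841821.7431 + 13843.8756 = σ²·(σ₀² + 841821.7431)/841821.7431 = 13843.8756·1117814.3656/841821.7431 = 18382.612647; SD = √(13843.8756·1117814.3656/841821.7431) = 135.5825.

135.5825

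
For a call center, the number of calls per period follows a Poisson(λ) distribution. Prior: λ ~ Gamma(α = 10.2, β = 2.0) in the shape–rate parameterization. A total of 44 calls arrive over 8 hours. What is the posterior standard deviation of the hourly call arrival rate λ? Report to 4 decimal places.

With a Gamma(shape α, rate β) prior, the Poisson likelihood is conjugate: the posterior is Gamma(α + ΣXᵢ, β + n).
Posterior: Gamma(α+S, β+n) = Gamma(10.2+44, 2.0+8) = Gamma(54.2, 10.0).
SD = √α/β = √54.2/10.0 = 0.7362.

0.7362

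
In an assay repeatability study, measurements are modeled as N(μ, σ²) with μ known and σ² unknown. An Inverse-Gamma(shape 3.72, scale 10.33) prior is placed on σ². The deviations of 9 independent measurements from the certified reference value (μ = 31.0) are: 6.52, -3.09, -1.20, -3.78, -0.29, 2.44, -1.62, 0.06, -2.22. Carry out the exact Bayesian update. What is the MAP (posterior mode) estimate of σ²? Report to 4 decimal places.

With known mean μ and an Inverse-Gamma(α, β) prior on σ², the Normal likelihood is conjugate: posterior is Inv-Gamma(α + n/2, β + Σ(xᵢ−μ)²/2).
Σ(xᵢ−μ)² = (6.52)² + (-3.09)² + (-1.20)² + (-3.78)² + (-0.29)² + (2.44)² + (-1.62)² + (0.06)² + (-2.22)² = 81.3810.
Posterior: Inv-Gamma(3.72 + 9/2, 10.33 + 81.3810/2) = Inv-Gamma(8.22, 51.02050).
Mode = β/(α+1) = 51.02050/9.22 = 5.5337.

5.5337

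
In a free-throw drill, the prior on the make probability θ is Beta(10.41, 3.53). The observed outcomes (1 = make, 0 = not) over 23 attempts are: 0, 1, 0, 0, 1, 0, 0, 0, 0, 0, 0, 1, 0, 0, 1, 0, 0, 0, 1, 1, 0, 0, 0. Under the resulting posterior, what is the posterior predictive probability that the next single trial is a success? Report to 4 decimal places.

The Beta prior is conjugate to a Binomial/Bernoulli likelihood; the update adds successes to α and failures to β.
Posterior: Beta(α+k, β+n−k) = Beta(10.41+6, 3.53+17) = Beta(16.41, 20.53).
For a single future Bernoulli trial, P(success | data) = α/(α+β) = 0.4442.

0.4442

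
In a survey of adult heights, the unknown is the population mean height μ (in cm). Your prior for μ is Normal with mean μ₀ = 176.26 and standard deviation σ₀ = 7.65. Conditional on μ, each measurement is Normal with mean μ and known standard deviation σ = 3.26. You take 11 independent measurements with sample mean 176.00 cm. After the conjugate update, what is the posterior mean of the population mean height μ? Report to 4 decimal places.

For Normal data with known variance σ², a Normal(μ₀, σ₀²) prior on μ is conjugate. Posterior precision = 1/σ₀² + n/σ²; posterior mean is the precision-weighted average of μ₀ and x̄.
n·x̄ = 11·176.00 = 1936.
σ₀² = 7.65² = 58.5225, σ² = 3.26² = 10.6276; σ² + n·σ₀² = 10.6276 + 11·58.5225 = 654.3751.
Posterior mean = (μ₀/σ₀² + n·x̄/σ²)/(1/σ₀² + n/σ²) = (σ²·μ₀ + σ₀²·n·x̄)/(σ² + n·σ₀²) = (10.6276·176.26 + 58.5225·1936)/654.3751 = 115172.780776/654.3751 = 176.0042.

176.0042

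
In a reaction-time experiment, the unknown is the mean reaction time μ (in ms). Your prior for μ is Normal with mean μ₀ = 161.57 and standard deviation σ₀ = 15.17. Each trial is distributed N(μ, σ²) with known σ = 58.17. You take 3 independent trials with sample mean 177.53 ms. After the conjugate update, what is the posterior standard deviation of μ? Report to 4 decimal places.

For Normal data with known variance σ², a Normal(μ₀, σ₀²) prior on μ is conjugate. Posterior precision = 1/σ₀² + n/σ²; posterior mean is the precision-weighted average of μ₀ and x̄.
σ₀² = 15.17² = 230.1289, σ² = 58.17² = 3383.7489; σ² + n·σ₀² = 3383.7489 + 3·230.1289 = 4074.1356.
Posterior precision = 1/σ₀² + n/σ² = 1/230.1289 + 3/3383.7489 = (σ² + n·σ₀²)/(σ₀²σ²) = 4074.1356/(230.1289·3383.7489); posterior variance σₙ² = σ₀²σ²/(σ² + n·σ₀²) = 230.1289·3383.7489/4074.1356 = 191.132178.
Posterior SD = √σₙ² = √(230.1289·3383.7489/4074.1356) = 13.8251.

13.8251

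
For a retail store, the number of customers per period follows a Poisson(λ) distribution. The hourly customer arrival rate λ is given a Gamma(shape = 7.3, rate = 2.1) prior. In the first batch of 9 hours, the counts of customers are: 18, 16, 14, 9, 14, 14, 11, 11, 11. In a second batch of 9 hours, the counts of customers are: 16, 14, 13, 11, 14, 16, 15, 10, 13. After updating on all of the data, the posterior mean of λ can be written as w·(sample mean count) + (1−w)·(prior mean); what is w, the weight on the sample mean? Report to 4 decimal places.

With a Gamma(shape α, rate β) prior, the Poisson likelihood is conjugate: the posterior is Gamma(α + ΣXᵢ, β + n).
Total number of hours: n = 9 + 9 = 18.
Posterior mean = (α₀+S)/(β₀+n) = [n/(β₀+n)]·(S/n) + [β₀/(β₀+n)]·(α₀/β₀), so only n and β₀ enter the weight.
Weight on data w = n/(β₀+n) = 18/(2.1+18) = 18/20.1 = 0.8955.

0.8955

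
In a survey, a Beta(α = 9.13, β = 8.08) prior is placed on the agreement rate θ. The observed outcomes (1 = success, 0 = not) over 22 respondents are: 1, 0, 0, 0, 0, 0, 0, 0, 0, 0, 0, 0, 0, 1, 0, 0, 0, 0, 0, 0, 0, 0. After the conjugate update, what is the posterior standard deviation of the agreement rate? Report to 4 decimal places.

0.0711

The Beta prior is conjugate to a Binomial/Bernoulli likelihood; the update adds successes to α and failures to β.
Posterior: Beta(α+k, β+n−k) = Beta(9.13+2, 8.08+20) = Beta(11.13, 28.08).
Var = αβ/((α+β)²(α+β+1)) = 11.13·28.08/(39.21²·40.21) = 0.00505550; SD = √0.00505550 = 0.0711.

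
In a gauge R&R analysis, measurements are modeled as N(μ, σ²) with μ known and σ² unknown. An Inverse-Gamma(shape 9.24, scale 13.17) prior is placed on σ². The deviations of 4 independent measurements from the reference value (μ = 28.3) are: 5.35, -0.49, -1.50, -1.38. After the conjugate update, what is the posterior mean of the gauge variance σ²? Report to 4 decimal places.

With known mean μ and an Inverse-Gamma(α, β) prior on σ², the Normal likelihood is conjugate: posterior is Inv-Gamma(α + n/2, β + Σ(xᵢ−μ)²/2).
Σ(xᵢ−μ)² = (5.35)² + (-0.49)² + (-1.50)² + (-1.38)² = 33.0170.
Posterior: Inv-Gamma(9.24 + 4/2, 13.17 + 33.0170/2) = Inv-Gamma(11.24, 29.67850).
E[σ²|data] = β/(α−1) = 29.67850/10.24 = 2.8983.

2.8983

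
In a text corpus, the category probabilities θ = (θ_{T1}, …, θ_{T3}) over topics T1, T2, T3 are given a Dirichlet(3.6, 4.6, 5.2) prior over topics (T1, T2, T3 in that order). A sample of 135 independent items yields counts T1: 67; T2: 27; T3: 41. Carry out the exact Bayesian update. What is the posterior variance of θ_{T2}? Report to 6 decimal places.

The Dirichlet prior is conjugate to the Multinomial likelihood: each posterior αⱼ = prior αⱼ + observed count nⱼ.
Posterior concentration: (70.6, 31.6, 46.2), total = 148.4.
Var[θ_j] = α_j(Σα−α_j)/((Σα)²(Σα+1)) = 31.6·116.8/(148.4²·149.4) = 0.001122.

0.001122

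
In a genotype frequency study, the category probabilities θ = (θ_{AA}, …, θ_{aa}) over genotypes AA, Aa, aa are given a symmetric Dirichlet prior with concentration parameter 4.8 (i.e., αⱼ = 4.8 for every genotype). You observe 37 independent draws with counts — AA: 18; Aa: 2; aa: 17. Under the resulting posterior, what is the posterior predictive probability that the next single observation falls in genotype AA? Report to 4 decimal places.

The Dirichlet prior is conjugate to the Multinomial likelihood: each posterior αⱼ = prior αⱼ + observed count nⱼ.
Posterior concentration: (22.8, 6.8, 21.8), total = 51.4.
P(next = AA | data) = α_{AA}/Σα = 0.4436.

0.4436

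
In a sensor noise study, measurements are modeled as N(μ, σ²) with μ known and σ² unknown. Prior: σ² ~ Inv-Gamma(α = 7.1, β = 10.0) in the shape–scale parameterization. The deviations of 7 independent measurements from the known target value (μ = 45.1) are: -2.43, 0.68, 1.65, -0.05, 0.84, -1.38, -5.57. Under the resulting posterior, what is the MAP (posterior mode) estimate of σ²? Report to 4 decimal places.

2.7038

With known mean μ and an Inverse-Gamma(α, β) prior on σ², the Normal likelihood is conjugate: posterior is Inv-Gamma(α + n/2, β + Σ(xᵢ−μ)²/2).
Σ(xᵢ−μ)² = (-2.43)² + (0.68)² + (1.65)² + (-0.05)² + (0.84)² + (-1.38)² + (-5.57)² = 42.7272.
Posterior: Inv-Gamma(7.1 + 7/2, 10.0 + 42.7272/2) = Inv-Gamma(10.60, 31.36360).
Mode = β/(α+1) = 31.36360/11.60 = 2.7038.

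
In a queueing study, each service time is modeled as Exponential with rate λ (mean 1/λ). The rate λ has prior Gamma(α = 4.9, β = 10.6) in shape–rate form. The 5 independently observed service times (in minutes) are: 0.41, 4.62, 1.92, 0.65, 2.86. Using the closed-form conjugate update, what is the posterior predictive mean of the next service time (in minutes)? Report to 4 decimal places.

2.3663

With a Gamma(shape α, rate β) prior on the exponential rate λ, the posterior after n observations with total T = Σxᵢ is Gamma(α+n, β+T).
Sum of observations T = 10.46 minutes; n = 5.
Posterior: Gamma(4.9+5, 10.6+10.46) = Gamma(9.9, 21.06).
The predictive distribution for the next observation is Lomax; its mean is β/(α−1) = 21.06/8.9 = 2.3663.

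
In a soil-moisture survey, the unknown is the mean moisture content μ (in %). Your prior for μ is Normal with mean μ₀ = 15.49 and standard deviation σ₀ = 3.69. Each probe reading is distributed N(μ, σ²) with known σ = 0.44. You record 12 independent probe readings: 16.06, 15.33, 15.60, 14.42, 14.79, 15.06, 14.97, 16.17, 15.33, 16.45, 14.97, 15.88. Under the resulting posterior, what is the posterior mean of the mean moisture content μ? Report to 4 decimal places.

15.4193

For Normal data with known variance σ², a Normal(μ₀, σ₀²) prior on μ is conjugate. Posterior precision = 1/σ₀² + n/σ²; posterior mean is the precision-weighted average of μ₀ and x̄.
Σxᵢ = 16.06 + 15.33 + 15.60 + 14.42 + 14.79 + 15.06 + 14.97 + 16.17 + 15.33 + 16.45 + 14.97 + 15.88 = 185.03, so n·x̄ = 185.03.
σ₀² = 3.69² = 13.6161, σ² = 0.44² = 0.1936; σ² + n·σ₀² = 0.1936 + 12·13.6161 = 163.5868.
Posterior mean = (μ₀/σ₀² + n·x̄/σ²)/(1/σ₀² + n/σ²) = (σ²·μ₀ + σ₀²·n·x̄)/(σ² + n·σ₀²) = (0.1936·15.49 + 13.6161·185.03)/163.5868 = 2522.385847/163.5868 = 15.4193.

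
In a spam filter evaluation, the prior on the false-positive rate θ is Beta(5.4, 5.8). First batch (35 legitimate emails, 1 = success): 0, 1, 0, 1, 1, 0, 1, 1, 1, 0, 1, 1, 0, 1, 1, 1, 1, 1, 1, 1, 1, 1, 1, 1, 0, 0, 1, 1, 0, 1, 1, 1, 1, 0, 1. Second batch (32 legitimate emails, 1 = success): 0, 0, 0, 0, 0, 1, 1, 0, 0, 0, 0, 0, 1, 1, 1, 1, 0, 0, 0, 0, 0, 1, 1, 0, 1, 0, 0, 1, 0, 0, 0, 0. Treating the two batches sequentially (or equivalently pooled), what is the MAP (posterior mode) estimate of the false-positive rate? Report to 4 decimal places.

The Beta prior is conjugate to a Binomial/Bernoulli likelihood; the update adds successes to α and failures to β.
After batch 1: Beta(5.4+26, 5.8+9) = Beta(31.4, 14.8).
After batch 2: Beta(31.4+10, 14.8+22) = Beta(41.4, 36.8).
Mode of Beta(a,b) for a,b>1 is (a−1)/(a+b−2) = 40.4/76.2 = 0.5302.

0.5302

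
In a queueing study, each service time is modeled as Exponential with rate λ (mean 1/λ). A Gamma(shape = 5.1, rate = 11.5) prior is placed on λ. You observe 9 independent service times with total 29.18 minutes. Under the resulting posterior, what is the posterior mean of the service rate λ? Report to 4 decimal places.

With a Gamma(shape α, rate β) prior on the exponential rate λ, the posterior after n observations with total T = Σxᵢ is Gamma(α+n, β+T).
Posterior: Gamma(5.1+9, 11.5+29.18) = Gamma(14.1, 40.68).
Posterior mean of λ = α/β = 14.1/40.68 = 0.3466.

0.3466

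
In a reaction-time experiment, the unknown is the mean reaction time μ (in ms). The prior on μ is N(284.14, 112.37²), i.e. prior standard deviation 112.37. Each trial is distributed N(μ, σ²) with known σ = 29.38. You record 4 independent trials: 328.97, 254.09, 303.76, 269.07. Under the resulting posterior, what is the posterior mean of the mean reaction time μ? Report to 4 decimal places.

288.8913

For Normal data with known variance σ², a Normal(μ₀, σ₀²) prior on μ is conjugate. Posterior precision = 1/σ₀² + n/σ²; posterior mean is the precision-weighted average of μ₀ and x̄.
Σxᵢ = 328.97 + 254.09 + 303.76 + 269.07 = 1155.89, so n·x̄ = 1155.89.
σ₀² = 112.37² = 12627.0169, σ² = 29.38² = 863.1844; σ² + n·σ₀² = 863.1844 + 4·12627.0169 = 51371.252.
Posterior mean = (μ₀/σ₀² + n·x̄/σ²)/(1/σ₀² + n/σ²) = (σ²·μ₀ + σ₀²·n·x̄)/(σ² + n·σ₀²) = (863.1844·284.14 + 12627.0169·1155.89)/51371.252 = 14840707.779957/51371.252 = 288.8913.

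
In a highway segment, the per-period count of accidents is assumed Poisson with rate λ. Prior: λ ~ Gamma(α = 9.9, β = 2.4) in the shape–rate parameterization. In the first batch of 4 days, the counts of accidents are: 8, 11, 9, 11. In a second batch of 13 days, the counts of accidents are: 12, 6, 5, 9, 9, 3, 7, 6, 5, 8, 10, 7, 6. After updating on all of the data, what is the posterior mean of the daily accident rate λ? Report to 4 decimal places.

With a Gamma(shape α, rate β) prior, the Poisson likelihood is conjugate: the posterior is Gamma(α + ΣXᵢ, β + n).
Batch 1: sum of counts S = 39 over n = 4 days.
After batch 1: Gamma(α+S, β+n) = Gamma(9.9+39, 2.4+4) = Gamma(48.9, 6.4).
Batch 2: sum of counts S = 93 over n = 13 days.
After batch 2: Gamma(α+S, β+n) = Gamma(48.9+93, 6.4+13) = Gamma(141.9, 19.4).
Posterior mean = α/β = 141.9/19.4 = 7.3144.

7.3144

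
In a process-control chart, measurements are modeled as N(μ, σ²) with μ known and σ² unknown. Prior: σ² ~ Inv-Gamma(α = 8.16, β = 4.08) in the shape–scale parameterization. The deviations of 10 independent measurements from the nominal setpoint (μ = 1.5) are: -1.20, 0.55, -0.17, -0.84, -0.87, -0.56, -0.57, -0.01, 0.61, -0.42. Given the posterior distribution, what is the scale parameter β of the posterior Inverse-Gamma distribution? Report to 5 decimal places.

With known mean μ and an Inverse-Gamma(α, β) prior on σ², the Normal likelihood is conjugate: posterior is Inv-Gamma(α + n/2, β + Σ(xᵢ−μ)²/2).
Σ(xᵢ−μ)² = (-1.20)² + (0.55)² + (-0.17)² + (-0.84)² + (-0.87)² + (-0.56)² + (-0.57)² + (-0.01)² + (0.61)² + (-0.42)² = 4.4210.
Posterior: Inv-Gamma(8.16 + 10/2, 4.08 + 4.4210/2) = Inv-Gamma(13.16, 6.29050).
Posterior β = 6.29050.

6.29050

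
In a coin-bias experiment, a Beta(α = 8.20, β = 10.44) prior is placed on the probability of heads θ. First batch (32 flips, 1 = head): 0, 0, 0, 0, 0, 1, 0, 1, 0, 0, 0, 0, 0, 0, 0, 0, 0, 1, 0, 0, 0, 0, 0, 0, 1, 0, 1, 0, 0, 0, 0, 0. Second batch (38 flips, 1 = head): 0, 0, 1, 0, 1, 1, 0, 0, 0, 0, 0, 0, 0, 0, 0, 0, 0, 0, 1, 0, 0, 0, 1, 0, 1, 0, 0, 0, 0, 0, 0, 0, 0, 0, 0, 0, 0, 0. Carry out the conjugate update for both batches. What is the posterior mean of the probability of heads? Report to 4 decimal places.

The Beta prior is conjugate to a Binomial/Bernoulli likelihood; the update adds successes to α and failures to β.
After batch 1: Beta(8.20+5, 10.44+27) = Beta(13.20, 37.44).
After batch 2: Beta(13.20+6, 37.44+32) = Beta(19.20, 69.44).
Posterior mean = α/(α+β) = 19.20/88.64 = 0.2166.

0.2166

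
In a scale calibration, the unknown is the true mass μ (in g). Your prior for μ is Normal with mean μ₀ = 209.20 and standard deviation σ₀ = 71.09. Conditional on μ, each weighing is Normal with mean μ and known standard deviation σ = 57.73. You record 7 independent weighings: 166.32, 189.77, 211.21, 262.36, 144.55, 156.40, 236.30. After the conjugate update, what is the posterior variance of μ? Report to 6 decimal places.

For Normal data with known variance σ², a Normal(μ₀, σ₀²) prior on μ is conjugate. Posterior precision = 1/σ₀² + n/σ²; posterior mean is the precision-weighted average of μ₀ and x̄.
σ₀² = 71.09² = 5053.7881, σ² = 57.73² = 3332.7529; σ² + n·σ₀² = 3332.7529 + 7·5053.7881 = 38709.2696.
Posterior precision = 1/σ₀² + n/σ² = 1/5053.7881 + 7/3332.7529 = (σ² + n·σ₀²)/(σ₀²σ²) = 38709.2696/(5053.7881·3332.7529); posterior variance σₙ² = σ₀²σ²/(σ² + n·σ₀²) = 5053.7881·3332.7529/38709.2696 = 435.116114.

435.116114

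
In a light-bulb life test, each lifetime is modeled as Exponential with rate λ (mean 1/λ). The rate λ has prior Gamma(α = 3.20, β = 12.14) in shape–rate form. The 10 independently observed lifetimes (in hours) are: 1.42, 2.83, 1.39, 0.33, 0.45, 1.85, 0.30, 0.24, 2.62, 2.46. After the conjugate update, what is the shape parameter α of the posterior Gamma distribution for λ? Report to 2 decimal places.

With a Gamma(shape α, rate β) prior on the exponential rate λ, the posterior after n observations with total T = Σxᵢ is Gamma(α+n, β+T).
Sum of observations T = 13.89 hours; n = 10.
Posterior: Gamma(3.20+10, 12.14+13.89) = Gamma(13.20, 26.03).
Posterior α = 13.20.

13.20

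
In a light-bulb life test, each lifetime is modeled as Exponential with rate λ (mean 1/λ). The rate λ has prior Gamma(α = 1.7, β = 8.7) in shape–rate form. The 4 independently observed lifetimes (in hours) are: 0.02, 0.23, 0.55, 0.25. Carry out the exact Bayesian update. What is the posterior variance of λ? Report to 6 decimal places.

0.059961

With a Gamma(shape α, rate β) prior on the exponential rate λ, the posterior after n observations with total T = Σxᵢ is Gamma(α+n, β+T).
Sum of observations T = 1.05 hours; n = 4.
Posterior: Gamma(1.7+4, 8.7+1.05) = Gamma(5.7, 9.75).
Var = α/β² = 0.059961.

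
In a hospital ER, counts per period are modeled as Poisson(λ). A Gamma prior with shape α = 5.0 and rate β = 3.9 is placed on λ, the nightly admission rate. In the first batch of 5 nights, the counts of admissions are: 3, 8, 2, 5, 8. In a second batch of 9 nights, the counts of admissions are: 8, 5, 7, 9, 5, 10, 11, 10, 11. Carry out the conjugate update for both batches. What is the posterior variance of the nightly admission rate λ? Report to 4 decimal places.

With a Gamma(shape α, rate β) prior, the Poisson likelihood is conjugate: the posterior is Gamma(α + ΣXᵢ, β + n).
Batch 1: sum of counts S = 26 over n = 5 nights.
After batch 1: Gamma(α+S, β+n) = Gamma(5.0+26, 3.9+5) = Gamma(31.0, 8.9).
Batch 2: sum of counts S = 76 over n = 9 nights.
After batch 2: Gamma(α+S, β+n) = Gamma(31.0+76, 8.9+9) = Gamma(107.0, 17.9).
Var = α/β² = 107.0/17.9² = 0.3339.

0.3339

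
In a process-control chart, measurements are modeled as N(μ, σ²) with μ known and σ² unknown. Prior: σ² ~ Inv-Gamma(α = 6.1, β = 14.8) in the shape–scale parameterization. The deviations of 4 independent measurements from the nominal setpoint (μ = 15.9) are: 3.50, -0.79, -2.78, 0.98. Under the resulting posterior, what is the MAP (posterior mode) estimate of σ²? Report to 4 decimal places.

With known mean μ and an Inverse-Gamma(α, β) prior on σ², the Normal likelihood is conjugate: posterior is Inv-Gamma(α + n/2, β + Σ(xᵢ−μ)²/2).
Σ(xᵢ−μ)² = (3.50)² + (-0.79)² + (-2.78)² + (0.98)² = 21.5629.
Posterior: Inv-Gamma(6.1 + 4/2, 14.8 + 21.5629/2) = Inv-Gamma(8.10, 25.58145).
Mode = β/(α+1) = 25.58145/9.10 = 2.8111.

2.8111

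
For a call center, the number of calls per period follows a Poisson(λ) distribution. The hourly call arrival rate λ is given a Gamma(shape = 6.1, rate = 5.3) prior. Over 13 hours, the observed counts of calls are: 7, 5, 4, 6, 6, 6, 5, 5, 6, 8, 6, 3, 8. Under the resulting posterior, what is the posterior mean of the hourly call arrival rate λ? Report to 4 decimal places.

With a Gamma(shape α, rate β) prior, the Poisson likelihood is conjugate: the posterior is Gamma(α + ΣXᵢ, β + n).
Sum of counts S = 75 over n = 13 hours.
Posterior: Gamma(α+S, β+n) = Gamma(6.1+75, 5.3+13) = Gamma(81.1, 18.3).
Posterior mean = α/β = 81.1/18.3 = 4.4317.

4.4317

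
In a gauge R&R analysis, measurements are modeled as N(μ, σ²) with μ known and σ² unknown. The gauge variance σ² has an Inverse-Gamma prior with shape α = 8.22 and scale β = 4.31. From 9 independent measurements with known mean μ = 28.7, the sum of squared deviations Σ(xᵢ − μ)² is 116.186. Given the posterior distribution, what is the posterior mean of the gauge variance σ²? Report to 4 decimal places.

5.3245

With known mean μ and an Inverse-Gamma(α, β) prior on σ², the Normal likelihood is conjugate: posterior is Inv-Gamma(α + n/2, β + Σ(xᵢ−μ)²/2).
Posterior: Inv-Gamma(8.22 + 9/2, 4.31 + 116.186/2) = Inv-Gamma(12.72, 62.4030).
E[σ²|data] = β/(α−1) = 62.4030/11.72 = 5.3245.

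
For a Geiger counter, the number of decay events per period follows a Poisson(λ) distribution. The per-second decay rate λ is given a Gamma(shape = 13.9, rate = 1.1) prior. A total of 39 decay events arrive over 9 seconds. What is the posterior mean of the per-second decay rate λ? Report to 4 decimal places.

With a Gamma(shape α, rate β) prior, the Poisson likelihood is conjugate: the posterior is Gamma(α + ΣXᵢ, β + n).
Posterior: Gamma(α+S, β+n) = Gamma(13.9+39, 1.1+9) = Gamma(52.9, 10.1).
Posterior mean = α/β = 52.9/10.1 = 5.2376.

5.2376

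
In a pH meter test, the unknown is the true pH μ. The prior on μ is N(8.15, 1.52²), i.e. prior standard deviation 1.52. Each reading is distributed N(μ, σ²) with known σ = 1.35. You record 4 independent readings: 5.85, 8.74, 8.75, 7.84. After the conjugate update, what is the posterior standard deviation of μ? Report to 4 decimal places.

For Normal data with known variance σ², a Normal(μ₀, σ₀²) prior on μ is conjugate. Posterior precision = 1/σ₀² + n/σ²; posterior mean is the precision-weighted average of μ₀ and x̄.
σ₀² = 1.52² = 2.3104, σ² = 1.35² = 1.8225; σ² + n·σ₀² = 1.8225 + 4·2.3104 = 11.0641.
Posterior precision = 1/σ₀² + n/σ² = 1/2.3104 + 4/1.8225 = (σ² + n·σ₀²)/(σ₀²σ²) = 11.0641/(2.3104·1.8225); posterior variance σₙ² = σ₀²σ²/(σ² + n·σ₀²) = 2.3104·1.8225/11.0641 = 0.380574.
Posterior SD = √σₙ² = √(2.3104·1.8225/11.0641) = 0.6169.

0.6169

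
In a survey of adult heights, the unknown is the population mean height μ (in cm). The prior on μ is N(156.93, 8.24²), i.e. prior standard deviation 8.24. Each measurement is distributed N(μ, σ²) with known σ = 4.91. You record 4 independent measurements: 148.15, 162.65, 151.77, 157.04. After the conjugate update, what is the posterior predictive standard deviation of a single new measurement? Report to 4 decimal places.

5.4446

For Normal data with known variance σ², a Normal(μ₀, σ₀²) prior on μ is conjugate. Posterior precision = 1/σ₀² + n/σ²; posterior mean is the precision-weighted average of μ₀ and x̄.
σ₀² = 8.24² = 67.8976, σ² = 4.91² = 24.1081; σ² + n·σ₀² = 24.1081 + 4·67.8976 = 295.6985.
Posterior precision = 1/σ₀² + n/σ² = 1/67.8976 + 4/24.1081 = (σ² + n·σ₀²)/(σ₀²σ²) = 295.6985/(67.8976·24.1081); posterior variance σₙ² = σ₀²σ²/(σ² + n·σ₀²) = 67.8976·24.1081/295.6985 = 5.535646.
Predictive variance for one new observation = σₙ² + σ² = 67.8976·24.1081/295.6985 + 24.1081 = σ²·(σ₀² + 295.6985)/295.6985 = 24.1081·363.5961/295.6985 = 29.643746; SD = √(24.1081·363.5961/295.6985) = 5.4446.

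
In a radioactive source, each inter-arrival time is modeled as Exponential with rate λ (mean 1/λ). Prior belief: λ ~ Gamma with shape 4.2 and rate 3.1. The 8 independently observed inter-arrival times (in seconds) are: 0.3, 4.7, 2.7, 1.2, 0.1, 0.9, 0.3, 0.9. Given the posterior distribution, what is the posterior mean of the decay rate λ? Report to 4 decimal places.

With a Gamma(shape α, rate β) prior on the exponential rate λ, the posterior after n observations with total T = Σxᵢ is Gamma(α+n, β+T).
Sum of observations T = 11.1 seconds; n = 8.
Posterior: Gamma(4.2+8, 3.1+11.1) = Gamma(12.2, 14.2).
Posterior mean of λ = α/β = 12.2/14.2 = 0.8592.

0.8592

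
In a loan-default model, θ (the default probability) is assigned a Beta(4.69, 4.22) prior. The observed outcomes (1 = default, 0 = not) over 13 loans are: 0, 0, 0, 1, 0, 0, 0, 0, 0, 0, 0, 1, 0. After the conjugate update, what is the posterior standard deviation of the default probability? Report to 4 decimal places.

The Beta prior is conjugate to a Binomial/Bernoulli likelihood; the update adds successes to α and failures to β.
Posterior: Beta(α+k, β+n−k) = Beta(4.69+2, 4.22+11) = Beta(6.69, 15.22).
Var = αβ/((α+β)²(α+β+1)) = 6.69·15.22/(21.91²·22.91) = 0.00925829; SD = √0.00925829 = 0.0962.

0.0962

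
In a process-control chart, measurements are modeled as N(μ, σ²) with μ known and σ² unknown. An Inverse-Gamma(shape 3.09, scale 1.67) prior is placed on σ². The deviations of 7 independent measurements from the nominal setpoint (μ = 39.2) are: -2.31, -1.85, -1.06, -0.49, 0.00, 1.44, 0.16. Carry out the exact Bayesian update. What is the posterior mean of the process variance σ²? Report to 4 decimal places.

With known mean μ and an Inverse-Gamma(α, β) prior on σ², the Normal likelihood is conjugate: posterior is Inv-Gamma(α + n/2, β + Σ(xᵢ−μ)²/2).
Σ(xᵢ−μ)² = (-2.31)² + (-1.85)² + (-1.06)² + (-0.49)² + (0.00)² + (1.44)² + (0.16)² = 12.2215.
Posterior: Inv-Gamma(3.09 + 7/2, 1.67 + 12.2215/2) = Inv-Gamma(6.59, 7.78075).
E[σ²|data] = β/(α−1) = 7.78075/5.59 = 1.3919.

1.3919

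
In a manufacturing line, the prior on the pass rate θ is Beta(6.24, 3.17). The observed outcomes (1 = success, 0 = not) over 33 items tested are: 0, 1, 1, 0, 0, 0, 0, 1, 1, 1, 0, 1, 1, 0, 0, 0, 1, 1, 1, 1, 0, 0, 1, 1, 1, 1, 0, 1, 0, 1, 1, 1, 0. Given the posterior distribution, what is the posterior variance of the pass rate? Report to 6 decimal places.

The Beta prior is conjugate to a Binomial/Bernoulli likelihood; the update adds successes to α and failures to β.
Posterior: Beta(α+k, β+n−k) = Beta(6.24+19, 3.17+14) = Beta(25.24, 17.17).
Var = αβ/((α+β)²(α+β+1)) = 25.24·17.17/(42.41²·43.41) = 0.005551.

0.005551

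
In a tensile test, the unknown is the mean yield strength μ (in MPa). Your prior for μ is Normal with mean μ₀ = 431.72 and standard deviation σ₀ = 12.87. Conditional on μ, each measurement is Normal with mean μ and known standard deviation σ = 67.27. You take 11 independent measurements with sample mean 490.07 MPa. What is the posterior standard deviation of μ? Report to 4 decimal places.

For Normal data with known variance σ², a Normal(μ₀, σ₀²) prior on μ is conjugate. Posterior precision = 1/σ₀² + n/σ²; posterior mean is the precision-weighted average of μ₀ and x̄.
σ₀² = 12.87² = 165.6369, σ² = 67.27² = 4525.2529; σ² + n·σ₀² = 4525.2529 + 11·165.6369 = 6347.2588.
Posterior precision = 1/σ₀² + n/σ² = 1/165.6369 + 11/4525.2529 = (σ² + n·σ₀²)/(σ₀²σ²) = 6347.2588/(165.6369·4525.2529); posterior variance σₙ² = σ₀²σ²/(σ² + n·σ₀²) = 165.6369·4525.2529/6347.2588 = 118.090169.
Posterior SD = √σₙ² = √(165.6369·4525.2529/6347.2588) = 10.8669.

10.8669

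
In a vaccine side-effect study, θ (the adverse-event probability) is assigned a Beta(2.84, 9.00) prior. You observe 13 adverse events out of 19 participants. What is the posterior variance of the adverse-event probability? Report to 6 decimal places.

The Beta prior is conjugate to a Binomial/Bernoulli likelihood; the update adds successes to α and failures to β.
Posterior: Beta(α+k, β+n−k) = Beta(2.84+13, 9.00+6) = Beta(15.84, 15.00).
Var = αβ/((α+β)²(α+β+1)) = 15.84·15.00/(30.84²·31.84) = 0.007846.

0.007846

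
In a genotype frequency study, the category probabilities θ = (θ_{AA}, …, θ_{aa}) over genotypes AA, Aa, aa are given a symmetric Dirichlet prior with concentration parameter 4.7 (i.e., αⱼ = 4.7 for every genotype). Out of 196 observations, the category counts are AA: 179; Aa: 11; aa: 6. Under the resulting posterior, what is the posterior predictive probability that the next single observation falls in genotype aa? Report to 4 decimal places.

The Dirichlet prior is conjugate to the Multinomial likelihood: each posterior αⱼ = prior αⱼ + observed count nⱼ.
Posterior concentration: (183.7, 15.7, 10.7), total = 210.1.
P(next = aa | data) = α_{aa}/Σα = 0.0509.

0.0509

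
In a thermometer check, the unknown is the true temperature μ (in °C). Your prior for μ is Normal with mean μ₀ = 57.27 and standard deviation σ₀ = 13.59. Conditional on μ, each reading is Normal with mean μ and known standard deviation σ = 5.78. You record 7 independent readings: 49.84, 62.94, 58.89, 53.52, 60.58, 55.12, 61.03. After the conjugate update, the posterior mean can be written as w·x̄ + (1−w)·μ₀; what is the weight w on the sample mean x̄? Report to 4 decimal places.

0.9748

For Normal data with known variance σ², a Normal(μ₀, σ₀²) prior on μ is conjugate. Posterior precision = 1/σ₀² + n/σ²; posterior mean is the precision-weighted average of μ₀ and x̄.
σ₀² = 13.59² = 184.6881, σ² = 5.78² = 33.4084. Prior precision 1/σ₀² = 1/184.6881; data precision n/σ² = 7/33.4084.
w = (n/σ²)/(1/σ₀² + n/σ²) = n·σ₀²/(σ² + n·σ₀²) = 7·184.6881/(33.4084 + 7·184.6881) = 1292.8167/1326.2251 = 0.9748.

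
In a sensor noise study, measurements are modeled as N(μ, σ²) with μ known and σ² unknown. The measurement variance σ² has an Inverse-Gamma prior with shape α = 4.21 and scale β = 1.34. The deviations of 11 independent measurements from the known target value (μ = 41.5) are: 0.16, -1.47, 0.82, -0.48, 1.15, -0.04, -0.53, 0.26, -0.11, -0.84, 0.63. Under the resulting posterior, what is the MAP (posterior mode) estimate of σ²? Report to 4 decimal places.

0.3995

With known mean μ and an Inverse-Gamma(α, β) prior on σ², the Normal likelihood is conjugate: posterior is Inv-Gamma(α + n/2, β + Σ(xᵢ−μ)²/2).
Σ(xᵢ−μ)² = (0.16)² + (-1.47)² + (0.82)² + (-0.48)² + (1.15)² + (-0.04)² + (-0.53)² + (0.26)² + (-0.11)² + (-0.84)² + (0.63)² = 5.8765.
Posterior: Inv-Gamma(4.21 + 11/2, 1.34 + 5.8765/2) = Inv-Gamma(9.71, 4.27825).
Mode = β/(α+1) = 4.27825/10.71 = 0.3995.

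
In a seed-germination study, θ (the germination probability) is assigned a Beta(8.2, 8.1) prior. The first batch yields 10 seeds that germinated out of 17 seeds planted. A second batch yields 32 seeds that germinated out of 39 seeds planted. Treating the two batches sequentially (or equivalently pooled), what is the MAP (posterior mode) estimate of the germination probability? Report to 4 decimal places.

0.6999

The Beta prior is conjugate to a Binomial/Bernoulli likelihood; the update adds successes to α and failures to β.
After batch 1: Beta(8.2+10, 8.1+7) = Beta(18.2, 15.1).
After batch 2: Beta(18.2+32, 15.1+7) = Beta(50.2, 22.1).
Mode of Beta(a,b) for a,b>1 is (a−1)/(a+b−2) = 49.2/70.3 = 0.6999.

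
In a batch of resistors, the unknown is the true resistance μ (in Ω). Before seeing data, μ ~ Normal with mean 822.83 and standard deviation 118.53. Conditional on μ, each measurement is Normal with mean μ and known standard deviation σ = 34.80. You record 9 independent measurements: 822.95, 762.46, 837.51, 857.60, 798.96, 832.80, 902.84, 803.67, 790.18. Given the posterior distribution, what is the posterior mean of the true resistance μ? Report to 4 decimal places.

823.2152

For Normal data with known variance σ², a Normal(μ₀, σ₀²) prior on μ is conjugate. Posterior precision = 1/σ₀² + n/σ²; posterior mean is the precision-weighted average of μ₀ and x̄.
Σxᵢ = 822.95 + 762.46 + 837.51 + 857.60 + 798.96 + 832.80 + 902.84 + 803.67 + 790.18 = 7408.97, so n·x̄ = 7408.97.
σ₀² = 118.53² = 14049.3609, σ² = 34.80² = 1211.04; σ² + n·σ₀² = 1211.04 + 9·14049.3609 = 127655.2881.
Posterior mean = (μ₀/σ₀² + n·x̄/σ²)/(1/σ₀² + n/σ²) = (σ²·μ₀ + σ₀²·n·x̄)/(σ² + n·σ₀²) = (1211.04·822.83 + 14049.3609·7408.97)/127655.2881 = 105087773.470473/127655.2881 = 823.2152.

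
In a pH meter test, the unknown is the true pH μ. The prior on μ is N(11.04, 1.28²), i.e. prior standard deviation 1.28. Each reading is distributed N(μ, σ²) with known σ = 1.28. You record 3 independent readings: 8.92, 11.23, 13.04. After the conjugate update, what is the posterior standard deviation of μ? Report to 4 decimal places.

For Normal data with known variance σ², a Normal(μ₀, σ₀²) prior on μ is conjugate. Posterior precision = 1/σ₀² + n/σ²; posterior mean is the precision-weighted average of μ₀ and x̄.
σ₀² = 1.28² = 1.6384, σ² = 1.28² = 1.6384; σ² + n·σ₀² = 1.6384 + 3·1.6384 = 6.5536.
Posterior precision = 1/σ₀² + n/σ² = 1/1.6384 + 3/1.6384 = (σ² + n·σ₀²)/(σ₀²σ²) = 6.5536/(1.6384·1.6384); posterior variance σₙ² = σ₀²σ²/(σ² + n·σ₀²) = 1.6384·1.6384/6.5536 = 0.409600.
Posterior SD = √σₙ² = √(1.6384·1.6384/6.5536) = 0.6400.

0.6400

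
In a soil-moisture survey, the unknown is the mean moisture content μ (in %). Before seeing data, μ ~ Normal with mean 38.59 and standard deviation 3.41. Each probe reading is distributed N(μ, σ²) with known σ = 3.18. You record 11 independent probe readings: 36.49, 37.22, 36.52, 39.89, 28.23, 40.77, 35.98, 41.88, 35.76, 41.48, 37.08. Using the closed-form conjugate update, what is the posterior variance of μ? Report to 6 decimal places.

For Normal data with known variance σ², a Normal(μ₀, σ₀²) prior on μ is conjugate. Posterior precision = 1/σ₀² + n/σ²; posterior mean is the precision-weighted average of μ₀ and x̄.
σ₀² = 3.41² = 11.6281, σ² = 3.18² = 10.1124; σ² + n·σ₀² = 10.1124 + 11·11.6281 = 138.0215.
Posterior precision = 1/σ₀² + n/σ² = 1/11.6281 + 11/10.1124 = (σ² + n·σ₀²)/(σ₀²σ²) = 138.0215/(11.6281·10.1124); posterior variance σₙ² = σ₀²σ²/(σ² + n·σ₀²) = 11.6281·10.1124/138.0215 = 0.851954.

0.851954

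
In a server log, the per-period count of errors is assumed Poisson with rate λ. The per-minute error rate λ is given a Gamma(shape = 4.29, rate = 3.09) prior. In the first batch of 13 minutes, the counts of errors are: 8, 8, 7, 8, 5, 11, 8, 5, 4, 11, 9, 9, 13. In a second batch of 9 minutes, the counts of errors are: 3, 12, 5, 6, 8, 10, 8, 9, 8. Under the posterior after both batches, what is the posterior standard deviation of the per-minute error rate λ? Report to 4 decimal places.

0.5337

With a Gamma(shape α, rate β) prior, the Poisson likelihood is conjugate: the posterior is Gamma(α + ΣXᵢ, β + n).
Batch 1: sum of counts S = 106 over n = 13 minutes.
After batch 1: Gamma(α+S, β+n) = Gamma(4.29+106, 3.09+13) = Gamma(110.29, 16.09).
Batch 2: sum of counts S = 69 over n = 9 minutes.
After batch 2: Gamma(α+S, β+n) = Gamma(110.29+69, 16.09+9) = Gamma(179.29, 25.09).
SD = √α/β = √179.29/25.09 = 0.5337.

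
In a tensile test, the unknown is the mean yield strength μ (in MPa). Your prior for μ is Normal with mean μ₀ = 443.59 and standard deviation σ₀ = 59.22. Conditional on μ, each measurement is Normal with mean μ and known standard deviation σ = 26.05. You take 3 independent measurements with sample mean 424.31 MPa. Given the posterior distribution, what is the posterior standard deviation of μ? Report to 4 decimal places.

14.5772

For Normal data with known variance σ², a Normal(μ₀, σ₀²) prior on μ is conjugate. Posterior precision = 1/σ₀² + n/σ²; posterior mean is the precision-weighted average of μ₀ and x̄.
σ₀² = 59.22² = 3507.0084, σ² = 26.05² = 678.6025; σ² + n·σ₀² = 678.6025 + 3·3507.0084 = 11199.6277.
Posterior precision = 1/σ₀² + n/σ² = 1/3507.0084 + 3/678.6025 = (σ² + n·σ₀²)/(σ₀²σ²) = 11199.6277/(3507.0084·678.6025); posterior variance σₙ² = σ₀²σ²/(σ² + n·σ₀²) = 3507.0084·678.6025/11199.6277 = 212.494980.
Posterior SD = √σₙ² = √(3507.0084·678.6025/11199.6277) = 14.5772.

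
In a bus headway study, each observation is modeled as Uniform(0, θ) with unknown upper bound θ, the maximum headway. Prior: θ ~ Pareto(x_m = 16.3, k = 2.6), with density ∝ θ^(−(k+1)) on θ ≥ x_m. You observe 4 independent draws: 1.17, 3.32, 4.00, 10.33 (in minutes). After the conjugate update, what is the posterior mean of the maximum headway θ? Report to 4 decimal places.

A Pareto(scale x_m, shape k) prior on the upper bound θ of Uniform(0, θ) is conjugate: posterior is Pareto(max(x_m, max xᵢ), k + n).
Sample maximum = 10.33; prior scale x_m = 16.3 → posterior scale = max = 16.30.
Posterior shape = 2.6 + 4 = 6.6.
E[θ|data] = k·x_m/(k−1) = 6.6·16.30/5.6 = 19.2107.

19.2107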